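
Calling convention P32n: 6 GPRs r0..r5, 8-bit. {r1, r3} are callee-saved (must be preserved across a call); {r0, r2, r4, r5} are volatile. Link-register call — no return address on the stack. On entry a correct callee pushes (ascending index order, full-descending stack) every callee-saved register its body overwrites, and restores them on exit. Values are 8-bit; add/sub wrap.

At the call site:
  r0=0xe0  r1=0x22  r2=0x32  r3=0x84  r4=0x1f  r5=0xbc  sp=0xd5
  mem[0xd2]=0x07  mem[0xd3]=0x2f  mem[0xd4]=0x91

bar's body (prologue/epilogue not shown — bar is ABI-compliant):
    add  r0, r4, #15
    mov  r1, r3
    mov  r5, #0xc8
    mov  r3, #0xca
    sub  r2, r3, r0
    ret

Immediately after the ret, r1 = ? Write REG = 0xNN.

REG = 0x22

prologue: push r1 → mem[0xd4]=0x22, sp=0xd4
prologue: push r3 → mem[0xd3]=0x84, sp=0xd3
body[0] add  r0, r4, #15 → r0=0x2e
body[1] mov  r1, r3 → r1=0x84
body[2] mov  r5, #0xc8 → r5=0xc8
body[3] mov  r3, #0xca → r3=0xca
body[4] sub  r2, r3, r0 → r2=0x9c
epilogue: pop r3=0x84, sp=0xd4
epilogue: pop r1=0x22, sp=0xd5
r1 is callee-saved → restored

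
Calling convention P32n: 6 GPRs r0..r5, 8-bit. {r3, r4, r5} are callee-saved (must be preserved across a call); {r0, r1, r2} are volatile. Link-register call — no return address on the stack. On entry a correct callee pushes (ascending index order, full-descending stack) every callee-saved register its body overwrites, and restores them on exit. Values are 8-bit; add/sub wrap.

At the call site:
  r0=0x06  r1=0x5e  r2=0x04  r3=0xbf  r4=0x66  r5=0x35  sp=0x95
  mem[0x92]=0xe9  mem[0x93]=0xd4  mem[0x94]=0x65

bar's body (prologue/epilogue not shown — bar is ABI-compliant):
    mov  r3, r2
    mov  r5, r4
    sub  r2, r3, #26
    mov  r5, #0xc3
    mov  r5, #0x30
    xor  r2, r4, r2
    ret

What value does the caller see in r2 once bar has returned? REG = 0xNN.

REG = 0x8c

prologue: push r3 → mem[0x94]=0xbf, sp=0x94
prologue: push r5 → mem[0x93]=0x35, sp=0x93
body[0] mov  r3, r2 → r3=0x04
body[1] mov  r5, r4 → r5=0x66
body[2] sub  r2, r3, #26 → r2=0xea
body[3] mov  r5, #0xc3 → r5=0xc3
body[4] mov  r5, #0x30 → r5=0x30
body[5] xor  r2, r4, r2 → r2=0x8c
epilogue: pop r5=0x35, sp=0x94
epilogue: pop r3=0xbf, sp=0x95
r2 is caller-saved → body value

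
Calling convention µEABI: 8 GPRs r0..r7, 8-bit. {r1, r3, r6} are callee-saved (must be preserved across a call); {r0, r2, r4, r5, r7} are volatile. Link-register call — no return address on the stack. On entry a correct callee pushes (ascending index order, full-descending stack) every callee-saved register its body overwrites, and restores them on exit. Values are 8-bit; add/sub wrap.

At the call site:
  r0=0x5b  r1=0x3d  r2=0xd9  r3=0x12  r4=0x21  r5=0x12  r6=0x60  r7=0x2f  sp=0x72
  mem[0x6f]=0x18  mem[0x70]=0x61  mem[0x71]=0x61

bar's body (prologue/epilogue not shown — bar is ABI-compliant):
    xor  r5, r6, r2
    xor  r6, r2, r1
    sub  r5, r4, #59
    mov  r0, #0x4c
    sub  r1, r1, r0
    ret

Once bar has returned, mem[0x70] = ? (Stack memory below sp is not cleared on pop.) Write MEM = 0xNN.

MEM = 0x60

prologue: push r1 → mem[0x71]=0x3d, sp=0x71
prologue: push r6 → mem[0x70]=0x60, sp=0x70
body[0] xor  r5, r6, r2 → r5=0xb9
body[1] xor  r6, r2, r1 → r6=0xe4
body[2] sub  r5, r4, #59 → r5=0xe6
body[3] mov  r0, #0x4c → r0=0x4c
body[4] sub  r1, r1, r0 → r1=0xf1
epilogue: pop r6=0x60, sp=0x71
epilogue: pop r1=0x3d, sp=0x72
prologue pushed ['r1', 'r6'] at ['0x71', '0x70']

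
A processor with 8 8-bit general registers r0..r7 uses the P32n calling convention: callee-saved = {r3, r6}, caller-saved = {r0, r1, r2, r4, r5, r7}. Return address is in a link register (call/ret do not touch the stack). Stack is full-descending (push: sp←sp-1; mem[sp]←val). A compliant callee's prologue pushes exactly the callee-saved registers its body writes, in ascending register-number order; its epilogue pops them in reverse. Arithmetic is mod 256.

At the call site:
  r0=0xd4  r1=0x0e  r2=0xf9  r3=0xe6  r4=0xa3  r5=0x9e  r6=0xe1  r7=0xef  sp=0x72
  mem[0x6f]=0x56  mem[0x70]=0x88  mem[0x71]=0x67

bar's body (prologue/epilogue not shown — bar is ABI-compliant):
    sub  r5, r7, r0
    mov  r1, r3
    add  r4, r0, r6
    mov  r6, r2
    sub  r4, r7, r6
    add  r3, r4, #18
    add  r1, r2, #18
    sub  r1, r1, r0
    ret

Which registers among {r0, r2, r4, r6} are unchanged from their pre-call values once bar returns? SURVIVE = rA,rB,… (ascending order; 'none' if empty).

prologue: push r3 -> mem[0x71]=0xe6, sp=0x71
prologue: push r6 -> mem[0x70]=0xe1, sp=0x70
body[0] sub  r5, r7, r0 -> r5=0x1b
body[1] mov  r1, r3 -> r1=0xe6
body[2] add  r4, r0, r6 -> r4=0xb5
body[3] mov  r6, r2 -> r6=0xf9
body[4] sub  r4, r7, r6 -> r4=0xf6
body[5] add  r3, r4, #18 -> r3=0x08
body[6] add  r1, r2, #18 -> r1=0x0b
body[7] sub  r1, r1, r0 -> r1=0x37
epilogue: pop r6=0xe1, sp=0x71
epilogue: pop r3=0xe6, sp=0x72
r0: caller-saved, written=False
r2: caller-saved, written=False
r4: caller-saved, written=True
r6: callee-saved, written=True

SURVIVE = r0,r2,r6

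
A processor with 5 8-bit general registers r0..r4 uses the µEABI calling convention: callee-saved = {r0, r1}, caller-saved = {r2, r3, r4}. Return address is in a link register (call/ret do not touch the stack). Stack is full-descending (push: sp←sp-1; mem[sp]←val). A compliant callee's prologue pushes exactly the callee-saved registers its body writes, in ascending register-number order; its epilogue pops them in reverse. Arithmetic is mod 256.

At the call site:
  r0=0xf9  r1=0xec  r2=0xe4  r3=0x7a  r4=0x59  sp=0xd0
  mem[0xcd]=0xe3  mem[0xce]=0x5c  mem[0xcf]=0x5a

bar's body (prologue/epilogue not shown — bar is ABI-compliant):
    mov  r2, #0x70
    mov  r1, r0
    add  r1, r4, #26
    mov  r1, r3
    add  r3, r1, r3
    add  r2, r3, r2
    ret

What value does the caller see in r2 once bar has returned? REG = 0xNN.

prologue: push r1 -> mem[0xcf]=0xec, sp=0xcf
body[0] mov  r2, #0x70 -> r2=0x70
body[1] mov  r1, r0 -> r1=0xf9
body[2] add  r1, r4, #26 -> r1=0x73
body[3] mov  r1, r3 -> r1=0x7a
body[4] add  r3, r1, r3 -> r3=0xf4
body[5] add  r2, r3, r2 -> r2=0x64
epilogue: pop r1=0xec, sp=0xd0
r2 is caller-saved -> body value

REG = 0x64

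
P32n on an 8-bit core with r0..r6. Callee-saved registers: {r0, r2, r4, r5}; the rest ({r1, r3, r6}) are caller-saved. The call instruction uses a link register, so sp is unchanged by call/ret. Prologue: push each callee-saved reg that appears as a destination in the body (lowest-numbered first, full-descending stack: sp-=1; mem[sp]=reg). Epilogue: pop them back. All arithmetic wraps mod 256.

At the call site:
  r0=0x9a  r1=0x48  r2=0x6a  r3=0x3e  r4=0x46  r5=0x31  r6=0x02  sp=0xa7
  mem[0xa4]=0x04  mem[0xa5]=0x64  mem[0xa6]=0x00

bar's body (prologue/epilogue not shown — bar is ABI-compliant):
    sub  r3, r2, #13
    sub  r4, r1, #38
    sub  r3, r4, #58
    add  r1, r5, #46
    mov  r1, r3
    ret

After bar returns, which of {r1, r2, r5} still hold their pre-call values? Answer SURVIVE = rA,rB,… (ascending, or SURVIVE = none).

prologue: push r4 → mem[0xa6]=0x46, sp=0xa6
body[0] sub  r3, r2, #13 → r3=0x5d
body[1] sub  r4, r1, #38 → r4=0x22
body[2] sub  r3, r4, #58 → r3=0xe8
body[3] add  r1, r5, #46 → r1=0x5f
body[4] mov  r1, r3 → r1=0xe8
epilogue: pop r4=0x46, sp=0xa7
r1: caller-saved, written=True
r2: callee-saved, written=False
r5: callee-saved, written=False

SURVIVE = r2,r5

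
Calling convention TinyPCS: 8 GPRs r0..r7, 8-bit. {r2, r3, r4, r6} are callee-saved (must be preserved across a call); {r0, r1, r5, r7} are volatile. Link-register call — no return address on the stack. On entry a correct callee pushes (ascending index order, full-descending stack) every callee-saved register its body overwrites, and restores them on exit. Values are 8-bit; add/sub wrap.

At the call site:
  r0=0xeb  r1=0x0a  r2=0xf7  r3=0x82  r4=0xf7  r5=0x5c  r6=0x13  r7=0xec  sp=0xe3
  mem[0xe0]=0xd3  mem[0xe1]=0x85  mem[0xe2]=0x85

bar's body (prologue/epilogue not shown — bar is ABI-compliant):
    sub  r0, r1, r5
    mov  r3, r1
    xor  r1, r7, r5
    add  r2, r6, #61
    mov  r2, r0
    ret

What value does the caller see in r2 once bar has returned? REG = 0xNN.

prologue: push r2 -> mem[0xe2]=0xf7, sp=0xe2
prologue: push r3 -> mem[0xe1]=0x82, sp=0xe1
body[0] sub  r0, r1, r5 -> r0=0xae
body[1] mov  r3, r1 -> r3=0x0a
body[2] xor  r1, r7, r5 -> r1=0xb0
body[3] add  r2, r6, #61 -> r2=0x50
body[4] mov  r2, r0 -> r2=0xae
epilogue: pop r3=0x82, sp=0xe2
epilogue: pop r2=0xf7, sp=0xe3
r2 is callee-saved -> restored

REG = 0xf7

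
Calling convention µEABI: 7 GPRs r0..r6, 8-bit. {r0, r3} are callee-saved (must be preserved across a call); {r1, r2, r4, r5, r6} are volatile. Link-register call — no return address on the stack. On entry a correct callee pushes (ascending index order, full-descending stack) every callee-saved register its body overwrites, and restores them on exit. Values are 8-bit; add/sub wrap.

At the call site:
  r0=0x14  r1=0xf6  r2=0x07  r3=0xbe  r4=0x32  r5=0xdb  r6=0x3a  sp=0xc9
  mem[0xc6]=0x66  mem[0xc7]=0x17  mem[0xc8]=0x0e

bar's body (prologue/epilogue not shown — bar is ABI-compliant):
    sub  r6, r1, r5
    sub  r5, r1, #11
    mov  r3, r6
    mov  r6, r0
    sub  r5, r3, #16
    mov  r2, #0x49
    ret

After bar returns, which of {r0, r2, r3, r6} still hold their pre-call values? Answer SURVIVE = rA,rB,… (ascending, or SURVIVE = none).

SURVIVE = r0,r3

prologue: push r3 -> mem[0xc8]=0xbe, sp=0xc8
body[0] sub  r6, r1, r5 -> r6=0x1b
body[1] sub  r5, r1, #11 -> r5=0xeb
body[2] mov  r3, r6 -> r3=0x1b
body[3] mov  r6, r0 -> r6=0x14
body[4] sub  r5, r3, #16 -> r5=0x0b
body[5] mov  r2, #0x49 -> r2=0x49
epilogue: pop r3=0xbe, sp=0xc9
r0: callee-saved, written=False
r2: caller-saved, written=True
r3: callee-saved, written=True
r6: caller-saved, written=True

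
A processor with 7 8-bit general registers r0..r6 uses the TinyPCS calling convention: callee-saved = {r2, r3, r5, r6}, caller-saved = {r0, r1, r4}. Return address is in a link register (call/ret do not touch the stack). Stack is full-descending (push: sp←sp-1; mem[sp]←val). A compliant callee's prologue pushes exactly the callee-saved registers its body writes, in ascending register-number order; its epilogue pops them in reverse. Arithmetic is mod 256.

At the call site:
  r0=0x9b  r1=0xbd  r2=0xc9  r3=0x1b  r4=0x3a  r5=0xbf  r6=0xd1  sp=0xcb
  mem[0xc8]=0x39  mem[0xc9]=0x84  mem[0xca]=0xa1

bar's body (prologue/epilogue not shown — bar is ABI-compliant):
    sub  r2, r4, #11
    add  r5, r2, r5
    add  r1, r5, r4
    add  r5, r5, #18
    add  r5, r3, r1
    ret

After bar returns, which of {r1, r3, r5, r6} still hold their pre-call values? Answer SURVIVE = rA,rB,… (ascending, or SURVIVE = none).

prologue: push r2 -> mem[0xca]=0xc9, sp=0xca
prologue: push r5 -> mem[0xc9]=0xbf, sp=0xc9
body[0] sub  r2, r4, #11 -> r2=0x2f
body[1] add  r5, r2, r5 -> r5=0xee
body[2] add  r1, r5, r4 -> r1=0x28
body[3] add  r5, r5, #18 -> r5=0x00
body[4] add  r5, r3, r1 -> r5=0x43
epilogue: pop r5=0xbf, sp=0xca
epilogue: pop r2=0xc9, sp=0xcb
r1: caller-saved, written=True
r3: callee-saved, written=False
r5: callee-saved, written=True
r6: callee-saved, written=False

SURVIVE = r3,r5,r6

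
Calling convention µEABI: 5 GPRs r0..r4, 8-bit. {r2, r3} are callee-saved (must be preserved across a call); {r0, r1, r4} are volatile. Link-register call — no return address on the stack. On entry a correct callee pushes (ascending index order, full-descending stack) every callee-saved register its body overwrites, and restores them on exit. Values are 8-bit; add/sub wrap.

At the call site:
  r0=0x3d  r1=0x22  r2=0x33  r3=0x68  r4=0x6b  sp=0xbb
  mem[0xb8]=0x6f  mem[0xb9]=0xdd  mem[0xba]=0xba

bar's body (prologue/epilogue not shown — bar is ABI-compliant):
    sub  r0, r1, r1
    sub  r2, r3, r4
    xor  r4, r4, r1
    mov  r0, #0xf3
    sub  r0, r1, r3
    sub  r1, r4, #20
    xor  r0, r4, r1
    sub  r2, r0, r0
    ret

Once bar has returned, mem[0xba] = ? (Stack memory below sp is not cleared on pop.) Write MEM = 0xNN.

prologue: push r2 → mem[0xba]=0x33, sp=0xba
body[0] sub  r0, r1, r1 → r0=0x00
body[1] sub  r2, r3, r4 → r2=0xfd
body[2] xor  r4, r4, r1 → r4=0x49
body[3] mov  r0, #0xf3 → r0=0xf3
body[4] sub  r0, r1, r3 → r0=0xba
body[5] sub  r1, r4, #20 → r1=0x35
body[6] xor  r0, r4, r1 → r0=0x7c
body[7] sub  r2, r0, r0 → r2=0x00
epilogue: pop r2=0x33, sp=0xbb
prologue pushed ['r2'] at ['0xba']

MEM = 0x33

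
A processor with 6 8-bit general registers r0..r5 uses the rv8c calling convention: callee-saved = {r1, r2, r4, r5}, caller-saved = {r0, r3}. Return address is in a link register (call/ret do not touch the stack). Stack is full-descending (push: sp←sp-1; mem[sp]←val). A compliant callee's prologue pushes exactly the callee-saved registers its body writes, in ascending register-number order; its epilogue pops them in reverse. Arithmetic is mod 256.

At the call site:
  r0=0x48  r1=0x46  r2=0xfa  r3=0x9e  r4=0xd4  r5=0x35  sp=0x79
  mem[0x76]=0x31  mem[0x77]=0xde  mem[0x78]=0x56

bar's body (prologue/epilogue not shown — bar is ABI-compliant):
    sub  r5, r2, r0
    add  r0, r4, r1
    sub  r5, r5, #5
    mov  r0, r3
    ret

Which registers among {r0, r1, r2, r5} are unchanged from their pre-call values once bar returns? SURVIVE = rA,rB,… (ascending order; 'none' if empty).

prologue: push r5 -> mem[0x78]=0x35, sp=0x78
body[0] sub  r5, r2, r0 -> r5=0xb2
body[1] add  r0, r4, r1 -> r0=0x1a
body[2] sub  r5, r5, #5 -> r5=0xad
body[3] mov  r0, r3 -> r0=0x9e
epilogue: pop r5=0x35, sp=0x79
r0: caller-saved, written=True
r1: callee-saved, written=False
r2: callee-saved, written=False
r5: callee-saved, written=True

SURVIVE = r1,r2,r5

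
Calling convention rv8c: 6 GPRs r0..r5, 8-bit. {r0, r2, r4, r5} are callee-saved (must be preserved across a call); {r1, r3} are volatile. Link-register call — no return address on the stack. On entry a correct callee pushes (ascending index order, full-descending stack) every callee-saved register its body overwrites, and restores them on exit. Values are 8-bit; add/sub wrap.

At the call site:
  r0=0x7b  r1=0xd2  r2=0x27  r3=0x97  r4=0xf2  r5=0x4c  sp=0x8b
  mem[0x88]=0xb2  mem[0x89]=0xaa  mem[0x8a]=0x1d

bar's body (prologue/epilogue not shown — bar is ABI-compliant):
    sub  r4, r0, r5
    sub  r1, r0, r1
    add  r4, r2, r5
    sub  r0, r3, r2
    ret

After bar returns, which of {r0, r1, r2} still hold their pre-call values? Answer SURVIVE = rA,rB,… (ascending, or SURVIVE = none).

prologue: push r0 -> mem[0x8a]=0x7b, sp=0x8a
prologue: push r4 -> mem[0x89]=0xf2, sp=0x89
body[0] sub  r4, r0, r5 -> r4=0x2f
body[1] sub  r1, r0, r1 -> r1=0xa9
body[2] add  r4, r2, r5 -> r4=0x73
body[3] sub  r0, r3, r2 -> r0=0x70
epilogue: pop r4=0xf2, sp=0x8a
epilogue: pop r0=0x7b, sp=0x8b
r0: callee-saved, written=True
r1: caller-saved, written=True
r2: callee-saved, written=False

SURVIVE = r0,r2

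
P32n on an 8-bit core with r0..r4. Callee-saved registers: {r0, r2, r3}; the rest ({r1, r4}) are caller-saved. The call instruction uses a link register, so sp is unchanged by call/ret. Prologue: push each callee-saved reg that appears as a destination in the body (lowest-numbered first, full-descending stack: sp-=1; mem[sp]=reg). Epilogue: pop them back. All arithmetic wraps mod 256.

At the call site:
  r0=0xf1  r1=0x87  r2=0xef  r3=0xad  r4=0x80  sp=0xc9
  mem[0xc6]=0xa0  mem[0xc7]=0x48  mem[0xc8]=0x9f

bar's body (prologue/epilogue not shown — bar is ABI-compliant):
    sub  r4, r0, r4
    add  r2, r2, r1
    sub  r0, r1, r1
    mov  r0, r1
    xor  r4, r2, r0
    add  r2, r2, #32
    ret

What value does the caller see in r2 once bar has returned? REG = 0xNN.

REG = 0xef

prologue: push r0 → mem[0xc8]=0xf1, sp=0xc8
prologue: push r2 → mem[0xc7]=0xef, sp=0xc7
body[0] sub  r4, r0, r4 → r4=0x71
body[1] add  r2, r2, r1 → r2=0x76
body[2] sub  r0, r1, r1 → r0=0x00
body[3] mov  r0, r1 → r0=0x87
body[4] xor  r4, r2, r0 → r4=0xf1
body[5] add  r2, r2, #32 → r2=0x96
epilogue: pop r2=0xef, sp=0xc8
epilogue: pop r0=0xf1, sp=0xc9
r2 is callee-saved → restored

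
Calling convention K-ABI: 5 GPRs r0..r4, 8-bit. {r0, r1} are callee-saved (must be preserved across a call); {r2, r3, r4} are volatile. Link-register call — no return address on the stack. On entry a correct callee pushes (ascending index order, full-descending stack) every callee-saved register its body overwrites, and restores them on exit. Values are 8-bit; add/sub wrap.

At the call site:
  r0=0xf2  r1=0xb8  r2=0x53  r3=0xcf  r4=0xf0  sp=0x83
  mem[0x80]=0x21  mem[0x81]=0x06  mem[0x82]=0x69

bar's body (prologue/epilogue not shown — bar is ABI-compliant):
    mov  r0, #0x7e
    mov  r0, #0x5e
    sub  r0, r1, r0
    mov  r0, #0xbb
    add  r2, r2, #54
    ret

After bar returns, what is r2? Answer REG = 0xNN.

REG = 0x89

prologue: push r0 → mem[0x82]=0xf2, sp=0x82
body[0] mov  r0, #0x7e → r0=0x7e
body[1] mov  r0, #0x5e → r0=0x5e
body[2] sub  r0, r1, r0 → r0=0x5a
body[3] mov  r0, #0xbb → r0=0xbb
body[4] add  r2, r2, #54 → r2=0x89
epilogue: pop r0=0xf2, sp=0x83
r2 is caller-saved → body value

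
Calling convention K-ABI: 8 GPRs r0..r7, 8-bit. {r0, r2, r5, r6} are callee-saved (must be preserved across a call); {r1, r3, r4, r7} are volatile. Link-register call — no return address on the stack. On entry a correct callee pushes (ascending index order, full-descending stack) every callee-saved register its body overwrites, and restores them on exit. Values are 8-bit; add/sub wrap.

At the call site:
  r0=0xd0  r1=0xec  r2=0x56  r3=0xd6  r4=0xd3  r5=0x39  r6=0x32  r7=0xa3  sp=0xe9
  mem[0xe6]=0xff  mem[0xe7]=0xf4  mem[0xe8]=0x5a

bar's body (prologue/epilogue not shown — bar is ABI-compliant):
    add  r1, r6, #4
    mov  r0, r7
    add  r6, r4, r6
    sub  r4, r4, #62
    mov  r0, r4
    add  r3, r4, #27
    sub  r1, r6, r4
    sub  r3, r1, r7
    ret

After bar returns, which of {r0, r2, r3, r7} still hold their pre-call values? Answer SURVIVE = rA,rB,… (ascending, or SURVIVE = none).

SURVIVE = r0,r2,r7

prologue: push r0 → mem[0xe8]=0xd0, sp=0xe8
prologue: push r6 → mem[0xe7]=0x32, sp=0xe7
body[0] add  r1, r6, #4 → r1=0x36
body[1] mov  r0, r7 → r0=0xa3
body[2] add  r6, r4, r6 → r6=0x05
body[3] sub  r4, r4, #62 → r4=0x95
body[4] mov  r0, r4 → r0=0x95
body[5] add  r3, r4, #27 → r3=0xb0
body[6] sub  r1, r6, r4 → r1=0x70
body[7] sub  r3, r1, r7 → r3=0xcd
epilogue: pop r6=0x32, sp=0xe8
epilogue: pop r0=0xd0, sp=0xe9
r0: callee-saved, written=True
r2: callee-saved, written=False
r3: caller-saved, written=True
r7: caller-saved, written=False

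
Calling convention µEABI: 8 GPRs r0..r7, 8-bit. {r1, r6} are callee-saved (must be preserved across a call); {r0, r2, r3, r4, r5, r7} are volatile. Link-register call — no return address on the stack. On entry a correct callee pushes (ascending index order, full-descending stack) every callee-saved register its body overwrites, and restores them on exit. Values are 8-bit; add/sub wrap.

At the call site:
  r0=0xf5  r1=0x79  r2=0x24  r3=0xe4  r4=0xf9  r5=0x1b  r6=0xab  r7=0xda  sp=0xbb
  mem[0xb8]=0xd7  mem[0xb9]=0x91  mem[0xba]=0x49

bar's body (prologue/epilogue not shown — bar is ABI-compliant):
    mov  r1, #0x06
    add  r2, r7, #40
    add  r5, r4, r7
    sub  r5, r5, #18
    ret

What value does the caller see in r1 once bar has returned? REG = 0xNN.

prologue: push r1 -> mem[0xba]=0x79, sp=0xba
body[0] mov  r1, #0x06 -> r1=0x06
body[1] add  r2, r7, #40 -> r2=0x02
body[2] add  r5, r4, r7 -> r5=0xd3
body[3] sub  r5, r5, #18 -> r5=0xc1
epilogue: pop r1=0x79, sp=0xbb
r1 is callee-saved -> restored

REG = 0x79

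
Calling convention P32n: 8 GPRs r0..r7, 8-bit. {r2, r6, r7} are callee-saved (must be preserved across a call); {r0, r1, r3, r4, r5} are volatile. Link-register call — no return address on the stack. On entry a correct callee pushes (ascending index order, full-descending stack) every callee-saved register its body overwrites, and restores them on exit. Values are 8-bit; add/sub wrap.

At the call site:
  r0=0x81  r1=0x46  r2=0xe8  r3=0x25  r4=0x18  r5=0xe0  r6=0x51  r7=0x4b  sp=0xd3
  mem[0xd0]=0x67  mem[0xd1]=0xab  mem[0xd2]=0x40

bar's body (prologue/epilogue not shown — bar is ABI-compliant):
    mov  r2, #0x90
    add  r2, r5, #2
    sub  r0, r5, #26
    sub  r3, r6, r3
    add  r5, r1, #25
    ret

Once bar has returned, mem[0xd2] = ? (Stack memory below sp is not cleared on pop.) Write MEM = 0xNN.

MEM = 0xe8

prologue: push r2 → mem[0xd2]=0xe8, sp=0xd2
body[0] mov  r2, #0x90 → r2=0x90
body[1] add  r2, r5, #2 → r2=0xe2
body[2] sub  r0, r5, #26 → r0=0xc6
body[3] sub  r3, r6, r3 → r3=0x2c
body[4] add  r5, r1, #25 → r5=0x5f
epilogue: pop r2=0xe8, sp=0xd3
prologue pushed ['r2'] at ['0xd2']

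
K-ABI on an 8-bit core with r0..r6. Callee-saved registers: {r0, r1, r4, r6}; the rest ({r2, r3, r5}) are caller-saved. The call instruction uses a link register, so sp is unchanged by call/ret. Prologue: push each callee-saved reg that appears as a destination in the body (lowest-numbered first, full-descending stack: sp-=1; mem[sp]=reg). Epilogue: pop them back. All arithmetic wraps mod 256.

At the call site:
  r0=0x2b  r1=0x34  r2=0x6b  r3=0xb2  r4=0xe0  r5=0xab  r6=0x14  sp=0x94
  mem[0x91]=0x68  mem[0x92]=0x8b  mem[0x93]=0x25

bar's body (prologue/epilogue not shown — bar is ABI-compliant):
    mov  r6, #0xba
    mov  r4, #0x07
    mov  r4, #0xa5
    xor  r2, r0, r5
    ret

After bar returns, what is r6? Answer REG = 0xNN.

REG = 0x14

prologue: push r4 -> mem[0x93]=0xe0, sp=0x93
prologue: push r6 -> mem[0x92]=0x14, sp=0x92
body[0] mov  r6, #0xba -> r6=0xba
body[1] mov  r4, #0x07 -> r4=0x07
body[2] mov  r4, #0xa5 -> r4=0xa5
body[3] xor  r2, r0, r5 -> r2=0x80
epilogue: pop r6=0x14, sp=0x93
epilogue: pop r4=0xe0, sp=0x94
r6 is callee-saved -> restored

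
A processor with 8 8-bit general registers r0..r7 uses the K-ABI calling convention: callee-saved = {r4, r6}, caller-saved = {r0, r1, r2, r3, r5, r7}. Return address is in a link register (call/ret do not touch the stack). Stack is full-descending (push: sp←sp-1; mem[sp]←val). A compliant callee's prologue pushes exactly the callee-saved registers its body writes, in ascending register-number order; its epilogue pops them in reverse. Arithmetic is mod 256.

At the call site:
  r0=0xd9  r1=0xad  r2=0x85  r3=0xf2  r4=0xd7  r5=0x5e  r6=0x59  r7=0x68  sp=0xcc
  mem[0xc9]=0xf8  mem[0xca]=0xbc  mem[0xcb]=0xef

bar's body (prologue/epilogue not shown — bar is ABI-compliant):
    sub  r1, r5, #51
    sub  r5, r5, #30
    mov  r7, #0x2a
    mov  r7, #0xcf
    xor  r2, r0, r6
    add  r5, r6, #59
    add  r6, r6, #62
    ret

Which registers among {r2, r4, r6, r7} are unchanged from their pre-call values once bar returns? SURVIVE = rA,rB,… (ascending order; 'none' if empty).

SURVIVE = r4,r6

prologue: push r6 -> mem[0xcb]=0x59, sp=0xcb
body[0] sub  r1, r5, #51 -> r1=0x2b
body[1] sub  r5, r5, #30 -> r5=0x40
body[2] mov  r7, #0x2a -> r7=0x2a
body[3] mov  r7, #0xcf -> r7=0xcf
body[4] xor  r2, r0, r6 -> r2=0x80
body[5] add  r5, r6, #59 -> r5=0x94
body[6] add  r6, r6, #62 -> r6=0x97
epilogue: pop r6=0x59, sp=0xcc
r2: caller-saved, written=True
r4: callee-saved, written=False
r6: callee-saved, written=True
r7: caller-saved, written=True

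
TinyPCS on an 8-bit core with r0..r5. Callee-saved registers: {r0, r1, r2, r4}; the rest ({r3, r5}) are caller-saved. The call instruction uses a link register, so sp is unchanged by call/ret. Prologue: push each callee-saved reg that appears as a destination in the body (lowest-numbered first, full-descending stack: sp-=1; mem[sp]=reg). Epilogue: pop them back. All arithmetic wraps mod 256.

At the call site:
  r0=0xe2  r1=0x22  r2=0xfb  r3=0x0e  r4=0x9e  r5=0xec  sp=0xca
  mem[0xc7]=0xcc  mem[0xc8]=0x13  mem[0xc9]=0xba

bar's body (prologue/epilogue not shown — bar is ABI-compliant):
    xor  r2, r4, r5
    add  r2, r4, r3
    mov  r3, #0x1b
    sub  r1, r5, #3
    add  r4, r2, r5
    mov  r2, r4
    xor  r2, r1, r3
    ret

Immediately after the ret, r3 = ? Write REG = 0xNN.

REG = 0x1b

prologue: push r1 -> mem[0xc9]=0x22, sp=0xc9
prologue: push r2 -> mem[0xc8]=0xfb, sp=0xc8
prologue: push r4 -> mem[0xc7]=0x9e, sp=0xc7
body[0] xor  r2, r4, r5 -> r2=0x72
body[1] add  r2, r4, r3 -> r2=0xac
body[2] mov  r3, #0x1b -> r3=0x1b
body[3] sub  r1, r5, #3 -> r1=0xe9
body[4] add  r4, r2, r5 -> r4=0x98
body[5] mov  r2, r4 -> r2=0x98
body[6] xor  r2, r1, r3 -> r2=0xf2
epilogue: pop r4=0x9e, sp=0xc8
epilogue: pop r2=0xfb, sp=0xc9
epilogue: pop r1=0x22, sp=0xca
r3 is caller-saved -> body value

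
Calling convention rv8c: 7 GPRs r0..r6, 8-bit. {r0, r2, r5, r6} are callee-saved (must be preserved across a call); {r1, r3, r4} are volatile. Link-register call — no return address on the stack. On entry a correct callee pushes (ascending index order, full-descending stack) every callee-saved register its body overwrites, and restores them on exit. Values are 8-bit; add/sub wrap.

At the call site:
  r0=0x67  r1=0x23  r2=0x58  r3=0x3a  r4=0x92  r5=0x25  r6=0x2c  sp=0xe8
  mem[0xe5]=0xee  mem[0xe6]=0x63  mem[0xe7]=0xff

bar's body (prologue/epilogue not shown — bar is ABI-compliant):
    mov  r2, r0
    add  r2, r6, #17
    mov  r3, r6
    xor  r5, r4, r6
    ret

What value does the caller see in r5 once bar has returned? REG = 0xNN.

REG = 0x25

prologue: push r2 -> mem[0xe7]=0x58, sp=0xe7
prologue: push r5 -> mem[0xe6]=0x25, sp=0xe6
body[0] mov  r2, r0 -> r2=0x67
body[1] add  r2, r6, #17 -> r2=0x3d
body[2] mov  r3, r6 -> r3=0x2c
body[3] xor  r5, r4, r6 -> r5=0xbe
epilogue: pop r5=0x25, sp=0xe7
epilogue: pop r2=0x58, sp=0xe8
r5 is callee-saved -> restored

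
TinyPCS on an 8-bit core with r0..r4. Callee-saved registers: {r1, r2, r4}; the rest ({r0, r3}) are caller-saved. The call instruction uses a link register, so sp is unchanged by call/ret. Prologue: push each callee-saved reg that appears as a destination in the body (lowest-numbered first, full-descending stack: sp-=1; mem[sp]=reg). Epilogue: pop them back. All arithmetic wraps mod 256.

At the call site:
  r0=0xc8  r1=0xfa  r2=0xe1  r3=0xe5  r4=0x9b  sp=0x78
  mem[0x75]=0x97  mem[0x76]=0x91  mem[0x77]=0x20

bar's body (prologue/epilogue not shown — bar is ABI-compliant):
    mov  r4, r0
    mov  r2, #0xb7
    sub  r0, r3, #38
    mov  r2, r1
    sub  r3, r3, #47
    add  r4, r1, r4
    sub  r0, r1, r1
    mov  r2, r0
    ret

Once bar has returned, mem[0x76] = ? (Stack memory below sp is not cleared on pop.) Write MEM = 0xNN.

prologue: push r2 -> mem[0x77]=0xe1, sp=0x77
prologue: push r4 -> mem[0x76]=0x9b, sp=0x76
body[0] mov  r4, r0 -> r4=0xc8
body[1] mov  r2, #0xb7 -> r2=0xb7
body[2] sub  r0, r3, #38 -> r0=0xbf
body[3] mov  r2, r1 -> r2=0xfa
body[4] sub  r3, r3, #47 -> r3=0xb6
body[5] add  r4, r1, r4 -> r4=0xc2
body[6] sub  r0, r1, r1 -> r0=0x00
body[7] mov  r2, r0 -> r2=0x00
epilogue: pop r4=0x9b, sp=0x77
epilogue: pop r2=0xe1, sp=0x78
prologue pushed ['r2', 'r4'] at ['0x77', '0x76']

MEM = 0x9b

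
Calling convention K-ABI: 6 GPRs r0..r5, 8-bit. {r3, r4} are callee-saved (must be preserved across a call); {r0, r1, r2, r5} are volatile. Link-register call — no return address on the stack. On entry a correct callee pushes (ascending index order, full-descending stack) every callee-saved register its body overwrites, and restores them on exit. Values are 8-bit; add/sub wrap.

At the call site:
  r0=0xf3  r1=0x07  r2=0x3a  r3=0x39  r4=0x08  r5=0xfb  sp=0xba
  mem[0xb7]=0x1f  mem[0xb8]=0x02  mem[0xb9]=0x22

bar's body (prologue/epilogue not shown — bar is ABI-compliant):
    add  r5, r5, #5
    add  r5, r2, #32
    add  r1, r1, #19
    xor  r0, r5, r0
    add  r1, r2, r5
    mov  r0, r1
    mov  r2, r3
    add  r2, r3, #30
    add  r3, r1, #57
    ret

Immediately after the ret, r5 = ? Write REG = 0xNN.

REG = 0x5a

prologue: push r3 -> mem[0xb9]=0x39, sp=0xb9
body[0] add  r5, r5, #5 -> r5=0x00
body[1] add  r5, r2, #32 -> r5=0x5a
body[2] add  r1, r1, #19 -> r1=0x1a
body[3] xor  r0, r5, r0 -> r0=0xa9
body[4] add  r1, r2, r5 -> r1=0x94
body[5] mov  r0, r1 -> r0=0x94
body[6] mov  r2, r3 -> r2=0x39
body[7] add  r2, r3, #30 -> r2=0x57
body[8] add  r3, r1, #57 -> r3=0xcd
epilogue: pop r3=0x39, sp=0xba
r5 is caller-saved -> body value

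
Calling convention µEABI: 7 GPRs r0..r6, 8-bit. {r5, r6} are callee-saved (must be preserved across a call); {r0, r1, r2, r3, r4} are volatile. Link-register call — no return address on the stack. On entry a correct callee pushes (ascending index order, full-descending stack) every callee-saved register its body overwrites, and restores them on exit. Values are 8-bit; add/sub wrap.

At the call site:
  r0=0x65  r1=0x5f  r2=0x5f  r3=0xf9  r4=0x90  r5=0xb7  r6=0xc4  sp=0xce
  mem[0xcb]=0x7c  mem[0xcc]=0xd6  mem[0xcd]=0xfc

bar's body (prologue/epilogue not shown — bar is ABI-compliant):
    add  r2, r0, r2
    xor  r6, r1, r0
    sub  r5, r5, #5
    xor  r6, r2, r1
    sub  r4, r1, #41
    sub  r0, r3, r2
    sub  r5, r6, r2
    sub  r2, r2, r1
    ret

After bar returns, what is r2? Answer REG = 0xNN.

REG = 0x65

prologue: push r5 -> mem[0xcd]=0xb7, sp=0xcd
prologue: push r6 -> mem[0xcc]=0xc4, sp=0xcc
body[0] add  r2, r0, r2 -> r2=0xc4
body[1] xor  r6, r1, r0 -> r6=0x3a
body[2] sub  r5, r5, #5 -> r5=0xb2
body[3] xor  r6, r2, r1 -> r6=0x9b
body[4] sub  r4, r1, #41 -> r4=0x36
body[5] sub  r0, r3, r2 -> r0=0x35
body[6] sub  r5, r6, r2 -> r5=0xd7
body[7] sub  r2, r2, r1 -> r2=0x65
epilogue: pop r6=0xc4, sp=0xcd
epilogue: pop r5=0xb7, sp=0xce
r2 is caller-saved -> body value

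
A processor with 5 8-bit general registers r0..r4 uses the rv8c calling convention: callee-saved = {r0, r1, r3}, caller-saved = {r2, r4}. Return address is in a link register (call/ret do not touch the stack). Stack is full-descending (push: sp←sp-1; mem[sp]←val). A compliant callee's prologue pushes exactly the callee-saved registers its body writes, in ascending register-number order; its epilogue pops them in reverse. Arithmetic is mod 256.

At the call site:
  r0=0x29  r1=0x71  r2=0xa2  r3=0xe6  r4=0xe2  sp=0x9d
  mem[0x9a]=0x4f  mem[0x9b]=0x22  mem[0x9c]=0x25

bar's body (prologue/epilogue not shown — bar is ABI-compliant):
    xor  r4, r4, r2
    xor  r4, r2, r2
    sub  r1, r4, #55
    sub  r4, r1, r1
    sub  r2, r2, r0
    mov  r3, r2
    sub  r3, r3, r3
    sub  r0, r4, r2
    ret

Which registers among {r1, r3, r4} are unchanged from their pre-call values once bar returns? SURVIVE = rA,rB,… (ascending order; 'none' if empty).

prologue: push r0 -> mem[0x9c]=0x29, sp=0x9c
prologue: push r1 -> mem[0x9b]=0x71, sp=0x9b
prologue: push r3 -> mem[0x9a]=0xe6, sp=0x9a
body[0] xor  r4, r4, r2 -> r4=0x40
body[1] xor  r4, r2, r2 -> r4=0x00
body[2] sub  r1, r4, #55 -> r1=0xc9
body[3] sub  r4, r1, r1 -> r4=0x00
body[4] sub  r2, r2, r0 -> r2=0x79
body[5] mov  r3, r2 -> r3=0x79
body[6] sub  r3, r3, r3 -> r3=0x00
body[7] sub  r0, r4, r2 -> r0=0x87
epilogue: pop r3=0xe6, sp=0x9b
epilogue: pop r1=0x71, sp=0x9c
epilogue: pop r0=0x29, sp=0x9d
r1: callee-saved, written=True
r3: callee-saved, written=True
r4: caller-saved, written=True

SURVIVE = r1,r3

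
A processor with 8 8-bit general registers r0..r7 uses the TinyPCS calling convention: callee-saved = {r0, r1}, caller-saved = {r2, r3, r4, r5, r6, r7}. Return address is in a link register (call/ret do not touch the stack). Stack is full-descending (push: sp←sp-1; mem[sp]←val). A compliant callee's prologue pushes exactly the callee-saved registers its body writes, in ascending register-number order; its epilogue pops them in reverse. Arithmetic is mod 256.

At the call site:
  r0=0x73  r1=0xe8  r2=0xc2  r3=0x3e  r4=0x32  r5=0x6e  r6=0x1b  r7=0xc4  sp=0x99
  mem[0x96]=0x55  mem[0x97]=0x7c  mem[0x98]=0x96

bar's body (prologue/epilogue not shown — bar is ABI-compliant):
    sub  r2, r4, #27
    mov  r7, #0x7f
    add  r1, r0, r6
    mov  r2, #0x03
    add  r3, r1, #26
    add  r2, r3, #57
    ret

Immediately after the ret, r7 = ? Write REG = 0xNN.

REG = 0x7f

prologue: push r1 -> mem[0x98]=0xe8, sp=0x98
body[0] sub  r2, r4, #27 -> r2=0x17
body[1] mov  r7, #0x7f -> r7=0x7f
body[2] add  r1, r0, r6 -> r1=0x8e
body[3] mov  r2, #0x03 -> r2=0x03
body[4] add  r3, r1, #26 -> r3=0xa8
body[5] add  r2, r3, #57 -> r2=0xe1
epilogue: pop r1=0xe8, sp=0x99
r7 is caller-saved -> body value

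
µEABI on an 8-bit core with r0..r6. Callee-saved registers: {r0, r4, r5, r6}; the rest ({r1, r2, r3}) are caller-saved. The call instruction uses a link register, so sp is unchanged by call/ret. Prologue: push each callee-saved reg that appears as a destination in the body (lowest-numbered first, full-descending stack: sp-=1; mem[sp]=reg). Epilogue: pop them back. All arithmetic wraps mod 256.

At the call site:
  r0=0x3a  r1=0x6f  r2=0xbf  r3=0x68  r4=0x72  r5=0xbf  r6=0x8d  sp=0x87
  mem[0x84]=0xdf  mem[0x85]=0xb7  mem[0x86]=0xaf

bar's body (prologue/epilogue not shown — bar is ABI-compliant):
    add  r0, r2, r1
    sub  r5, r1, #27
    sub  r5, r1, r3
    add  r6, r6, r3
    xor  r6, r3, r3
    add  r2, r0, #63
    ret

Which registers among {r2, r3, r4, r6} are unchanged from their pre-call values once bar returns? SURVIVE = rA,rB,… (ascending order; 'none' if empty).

prologue: push r0 -> mem[0x86]=0x3a, sp=0x86
prologue: push r5 -> mem[0x85]=0xbf, sp=0x85
prologue: push r6 -> mem[0x84]=0x8d, sp=0x84
body[0] add  r0, r2, r1 -> r0=0x2e
body[1] sub  r5, r1, #27 -> r5=0x54
body[2] sub  r5, r1, r3 -> r5=0x07
body[3] add  r6, r6, r3 -> r6=0xf5
body[4] xor  r6, r3, r3 -> r6=0x00
body[5] add  r2, r0, #63 -> r2=0x6d
epilogue: pop r6=0x8d, sp=0x85
epilogue: pop r5=0xbf, sp=0x86
epilogue: pop r0=0x3a, sp=0x87
r2: caller-saved, written=True
r3: caller-saved, written=False
r4: callee-saved, written=False
r6: callee-saved, written=True

SURVIVE = r3,r4,r6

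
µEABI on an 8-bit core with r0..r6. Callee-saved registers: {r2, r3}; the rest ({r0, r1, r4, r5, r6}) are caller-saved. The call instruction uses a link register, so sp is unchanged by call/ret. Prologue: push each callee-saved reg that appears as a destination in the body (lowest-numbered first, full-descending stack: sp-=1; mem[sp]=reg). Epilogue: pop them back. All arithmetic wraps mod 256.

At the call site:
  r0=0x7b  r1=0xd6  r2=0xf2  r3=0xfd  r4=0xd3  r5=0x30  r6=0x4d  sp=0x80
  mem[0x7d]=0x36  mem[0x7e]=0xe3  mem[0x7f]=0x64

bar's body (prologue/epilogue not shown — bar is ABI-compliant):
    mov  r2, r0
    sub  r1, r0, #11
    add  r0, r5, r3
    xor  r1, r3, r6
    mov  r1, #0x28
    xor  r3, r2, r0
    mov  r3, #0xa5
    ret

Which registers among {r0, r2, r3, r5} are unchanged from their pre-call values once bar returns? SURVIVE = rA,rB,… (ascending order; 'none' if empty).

prologue: push r2 -> mem[0x7f]=0xf2, sp=0x7f
prologue: push r3 -> mem[0x7e]=0xfd, sp=0x7e
body[0] mov  r2, r0 -> r2=0x7b
body[1] sub  r1, r0, #11 -> r1=0x70
body[2] add  r0, r5, r3 -> r0=0x2d
body[3] xor  r1, r3, r6 -> r1=0xb0
body[4] mov  r1, #0x28 -> r1=0x28
body[5] xor  r3, r2, r0 -> r3=0x56
body[6] mov  r3, #0xa5 -> r3=0xa5
epilogue: pop r3=0xfd, sp=0x7f
epilogue: pop r2=0xf2, sp=0x80
r0: caller-saved, written=True
r2: callee-saved, written=True
r3: callee-saved, written=True
r5: caller-saved, written=False

SURVIVE = r2,r3,r5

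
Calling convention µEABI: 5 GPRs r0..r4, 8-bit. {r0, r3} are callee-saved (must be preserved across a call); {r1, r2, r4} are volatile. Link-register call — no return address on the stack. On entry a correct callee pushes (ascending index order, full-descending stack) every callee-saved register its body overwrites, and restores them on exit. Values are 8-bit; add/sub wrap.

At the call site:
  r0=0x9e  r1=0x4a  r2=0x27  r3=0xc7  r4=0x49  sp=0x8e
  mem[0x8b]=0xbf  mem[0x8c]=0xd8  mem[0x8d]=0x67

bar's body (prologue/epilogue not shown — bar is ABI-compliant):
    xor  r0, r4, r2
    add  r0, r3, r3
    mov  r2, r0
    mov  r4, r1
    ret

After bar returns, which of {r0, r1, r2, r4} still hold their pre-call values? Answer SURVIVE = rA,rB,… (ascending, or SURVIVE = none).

SURVIVE = r0,r1

prologue: push r0 → mem[0x8d]=0x9e, sp=0x8d
body[0] xor  r0, r4, r2 → r0=0x6e
body[1] add  r0, r3, r3 → r0=0x8e
body[2] mov  r2, r0 → r2=0x8e
body[3] mov  r4, r1 → r4=0x4a
epilogue: pop r0=0x9e, sp=0x8e
r0: callee-saved, written=True
r1: caller-saved, written=False
r2: caller-saved, written=True
r4: caller-saved, written=True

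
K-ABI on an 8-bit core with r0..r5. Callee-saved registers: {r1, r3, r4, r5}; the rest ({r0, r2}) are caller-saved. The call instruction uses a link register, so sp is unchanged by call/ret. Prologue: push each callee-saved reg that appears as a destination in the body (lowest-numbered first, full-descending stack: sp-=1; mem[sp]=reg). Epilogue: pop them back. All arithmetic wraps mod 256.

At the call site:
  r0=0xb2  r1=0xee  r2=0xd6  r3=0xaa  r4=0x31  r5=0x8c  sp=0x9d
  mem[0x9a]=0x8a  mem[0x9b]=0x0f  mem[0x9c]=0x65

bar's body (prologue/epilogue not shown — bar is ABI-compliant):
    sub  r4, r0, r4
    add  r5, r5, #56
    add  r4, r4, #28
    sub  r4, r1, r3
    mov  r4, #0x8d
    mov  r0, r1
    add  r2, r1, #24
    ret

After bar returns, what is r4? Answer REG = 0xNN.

REG = 0x31

prologue: push r4 -> mem[0x9c]=0x31, sp=0x9c
prologue: push r5 -> mem[0x9b]=0x8c, sp=0x9b
body[0] sub  r4, r0, r4 -> r4=0x81
body[1] add  r5, r5, #56 -> r5=0xc4
body[2] add  r4, r4, #28 -> r4=0x9d
body[3] sub  r4, r1, r3 -> r4=0x44
body[4] mov  r4, #0x8d -> r4=0x8d
body[5] mov  r0, r1 -> r0=0xee
body[6] add  r2, r1, #24 -> r2=0x06
epilogue: pop r5=0x8c, sp=0x9c
epilogue: pop r4=0x31, sp=0x9d
r4 is callee-saved -> restored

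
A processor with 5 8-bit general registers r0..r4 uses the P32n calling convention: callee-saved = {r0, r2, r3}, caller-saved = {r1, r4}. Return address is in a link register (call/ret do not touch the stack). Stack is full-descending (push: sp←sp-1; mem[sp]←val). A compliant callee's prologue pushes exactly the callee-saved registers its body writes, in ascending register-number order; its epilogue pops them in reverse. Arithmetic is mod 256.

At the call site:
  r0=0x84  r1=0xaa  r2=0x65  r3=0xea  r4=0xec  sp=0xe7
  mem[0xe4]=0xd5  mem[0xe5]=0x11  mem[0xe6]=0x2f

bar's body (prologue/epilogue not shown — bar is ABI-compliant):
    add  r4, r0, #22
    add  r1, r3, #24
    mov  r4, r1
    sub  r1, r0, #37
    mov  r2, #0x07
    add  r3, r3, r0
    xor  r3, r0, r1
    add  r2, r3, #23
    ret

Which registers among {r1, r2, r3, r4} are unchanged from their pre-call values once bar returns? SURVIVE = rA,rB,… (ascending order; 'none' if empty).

prologue: push r2 → mem[0xe6]=0x65, sp=0xe6
prologue: push r3 → mem[0xe5]=0xea, sp=0xe5
body[0] add  r4, r0, #22 → r4=0x9a
body[1] add  r1, r3, #24 → r1=0x02
body[2] mov  r4, r1 → r4=0x02
body[3] sub  r1, r0, #37 → r1=0x5f
body[4] mov  r2, #0x07 → r2=0x07
body[5] add  r3, r3, r0 → r3=0x6e
body[6] xor  r3, r0, r1 → r3=0xdb
body[7] add  r2, r3, #23 → r2=0xf2
epilogue: pop r3=0xea, sp=0xe6
epilogue: pop r2=0x65, sp=0xe7
r1: caller-saved, written=True
r2: callee-saved, written=True
r3: callee-saved, written=True
r4: caller-saved, written=True

SURVIVE = r2,r3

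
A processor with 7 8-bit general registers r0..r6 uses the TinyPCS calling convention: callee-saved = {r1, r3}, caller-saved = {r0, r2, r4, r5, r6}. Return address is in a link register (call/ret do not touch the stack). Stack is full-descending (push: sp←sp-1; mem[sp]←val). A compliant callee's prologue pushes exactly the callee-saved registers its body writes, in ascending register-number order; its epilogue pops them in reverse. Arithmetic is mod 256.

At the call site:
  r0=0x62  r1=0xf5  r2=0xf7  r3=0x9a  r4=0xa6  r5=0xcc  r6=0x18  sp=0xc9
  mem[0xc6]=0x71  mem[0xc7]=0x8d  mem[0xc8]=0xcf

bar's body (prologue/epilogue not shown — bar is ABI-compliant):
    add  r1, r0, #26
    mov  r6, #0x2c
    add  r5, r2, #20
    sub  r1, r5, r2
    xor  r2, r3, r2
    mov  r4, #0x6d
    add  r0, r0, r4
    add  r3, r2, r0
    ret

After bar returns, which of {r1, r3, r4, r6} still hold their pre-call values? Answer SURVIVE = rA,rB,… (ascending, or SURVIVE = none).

SURVIVE = r1,r3

prologue: push r1 -> mem[0xc8]=0xf5, sp=0xc8
prologue: push r3 -> mem[0xc7]=0x9a, sp=0xc7
body[0] add  r1, r0, #26 -> r1=0x7c
body[1] mov  r6, #0x2c -> r6=0x2c
body[2] add  r5, r2, #20 -> r5=0x0b
body[3] sub  r1, r5, r2 -> r1=0x14
body[4] xor  r2, r3, r2 -> r2=0x6d
body[5] mov  r4, #0x6d -> r4=0x6d
body[6] add  r0, r0, r4 -> r0=0xcf
body[7] add  r3, r2, r0 -> r3=0x3c
epilogue: pop r3=0x9a, sp=0xc8
epilogue: pop r1=0xf5, sp=0xc9
r1: callee-saved, written=True
r3: callee-saved, written=True
r4: caller-saved, written=True
r6: caller-saved, written=True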